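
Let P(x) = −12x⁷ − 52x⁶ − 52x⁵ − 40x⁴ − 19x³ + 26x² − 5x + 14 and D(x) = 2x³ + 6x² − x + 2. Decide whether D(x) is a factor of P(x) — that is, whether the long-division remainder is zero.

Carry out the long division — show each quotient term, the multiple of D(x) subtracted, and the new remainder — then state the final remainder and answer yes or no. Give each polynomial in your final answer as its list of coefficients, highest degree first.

Step 1: lead(−12x⁷ − 52x⁶ − 52x⁵ − 40x⁴ − 19x³ + 26x² − 5x + 14) ÷ lead(D) = −12x⁷ ÷ 2x³ = −6x⁴. Subtract (−6x⁴)·D = −12x⁷ − 36x⁶ + 6x⁵ − 12x⁴. Remainder: −16x⁶ − 58x⁵ − 28x⁴ − 19x³ + 26x² − 5x + 14.
Step 2: lead(−16x⁶ − 58x⁵ − 28x⁴ − 19x³ + 26x² − 5x + 14) ÷ lead(D) = −16x⁶ ÷ 2x³ = −8x³. Subtract (−8x³)·D = −16x⁶ − 48x⁵ + 8x⁴ − 16x³. Remainder: −10x⁵ − 36x⁴ − 3x³ + 26x² − 5x + 14.
Step 3: lead(−10x⁵ − 36x⁴ − 3x³ + 26x² − 5x + 14) ÷ lead(D) = −10x⁵ ÷ 2x³ = −5x². Subtract (−5x²)·D = −10x⁵ − 30x⁴ + 5x³ − 10x². Remainder: −6x⁴ − 8x³ + 36x² − 5x + 14.
Step 4: lead(−6x⁴ − 8x³ + 36x² − 5x + 14) ÷ lead(D) = −6x⁴ ÷ 2x³ = −3x. Subtract (−3x)·D = −6x⁴ − 18x³ + 3x² − 6x. Remainder: 10x³ + 33x² + x + 14.
Step 5: lead(10x³ + 33x² + x + 14) ÷ lead(D) = 10x³ ÷ 2x³ = 5. Subtract (5)·D = 10x³ + 30x² − 5x + 10. Remainder: 3x² + 6x + 4.

R = [3, 6, 4], so D(x) is not a factor of P(x). no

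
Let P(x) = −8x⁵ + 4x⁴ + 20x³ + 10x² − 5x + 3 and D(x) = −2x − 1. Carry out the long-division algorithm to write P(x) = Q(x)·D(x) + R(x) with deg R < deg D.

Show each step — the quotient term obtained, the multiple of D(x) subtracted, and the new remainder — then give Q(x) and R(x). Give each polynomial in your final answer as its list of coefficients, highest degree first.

Step 1: lead(−8x⁵ + 4x⁴ + 20x³ + 10x² − 5x + 3) ÷ lead(D) = −8x⁵ ÷ −2x = 4x⁴. Subtract (4x⁴)·D = −8x⁵ − 4x⁴. Remainder: 8x⁴ + 20x³ + 10x² − 5x + 3.
Step 2: lead(8x⁴ + 20x³ + 10x² − 5x + 3) ÷ lead(D) = 8x⁴ ÷ −2x = −4x³. Subtract (−4x³)·D = 8x⁴ + 4x³. Remainder: 16x³ + 10x² − 5x + 3.
Step 3: lead(16x³ + 10x² − 5x + 3) ÷ lead(D) = 16x³ ÷ −2x = −8x². Subtract (−8x²)·D = 16x³ + 8x². Remainder: 2x² − 5x + 3.
Step 4: lead(2x² − 5x + 3) ÷ lead(D) = 2x² ÷ −2x = −x. Subtract (−x)·D = 2x² + x. Remainder: −6x + 3.
Step 5: lead(−6x + 3) ÷ lead(D) = −6x ÷ −2x = 3. Subtract (3)·D = −6x − 3. Remainder: 6.

Q = [4, -4, -8, -1, 3]; R = [6]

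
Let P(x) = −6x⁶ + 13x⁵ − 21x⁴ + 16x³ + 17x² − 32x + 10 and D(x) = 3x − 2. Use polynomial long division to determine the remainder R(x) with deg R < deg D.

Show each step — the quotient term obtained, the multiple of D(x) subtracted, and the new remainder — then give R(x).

R(x) = −2

Step 1: lead(−6x⁶ + 13x⁵ − 21x⁴ + 16x³ + 17x² − 32x + 10) ÷ lead(D) = −6x⁶ ÷ 3x = −2x⁵. Subtract (−2x⁵)·D = −6x⁶ + 4x⁵. Remainder: 9x⁵ − 21x⁴ + 16x³ + 17x² − 32x + 10.
Step 2: lead(9x⁵ − 21x⁴ + 16x³ + 17x² − 32x + 10) ÷ lead(D) = 9x⁵ ÷ 3x = 3x⁴. Subtract (3x⁴)·D = 9x⁵ − 6x⁴. Remainder: −15x⁴ + 16x³ + 17x² − 32x + 10.
Step 3: lead(−15x⁴ + 16x³ + 17x² − 32x + 10) ÷ lead(D) = −15x⁴ ÷ 3x = −5x³. Subtract (−5x³)·D = −15x⁴ + 10x³. Remainder: 6x³ + 17x² − 32x + 10.
Step 4: lead(6x³ + 17x² − 32x + 10) ÷ lead(D) = 6x³ ÷ 3x = 2x². Subtract (2x²)·D = 6x³ − 4x². Remainder: 21x² − 32x + 10.
Step 5: lead(21x² − 32x + 10) ÷ lead(D) = 21x² ÷ 3x = 7x. Subtract (7x)·D = 21x² − 14x. Remainder: −18x + 10.
Step 6: lead(−18x + 10) ÷ lead(D) = −18x ÷ 3x = −6. Subtract (−6)·D = −18x + 12. Remainder: −2.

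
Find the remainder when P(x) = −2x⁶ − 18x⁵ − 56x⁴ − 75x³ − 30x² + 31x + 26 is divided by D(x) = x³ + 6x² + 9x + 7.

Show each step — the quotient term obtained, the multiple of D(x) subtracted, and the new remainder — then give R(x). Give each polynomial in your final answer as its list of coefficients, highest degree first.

Step 1: lead(−2x⁶ − 18x⁵ − 56x⁴ − 75x³ − 30x² + 31x + 26) ÷ lead(D) = −2x⁶ ÷ x³ = −2x³. Subtract (−2x³)·D = −2x⁶ − 12x⁵ − 18x⁴ − 14x³. Remainder: −6x⁵ − 38x⁴ − 61x³ − 30x² + 31x + 26.
Step 2: lead(−6x⁵ − 38x⁴ − 61x³ − 30x² + 31x + 26) ÷ lead(D) = −6x⁵ ÷ x³ = −6x². Subtract (−6x²)·D = −6x⁵ − 36x⁴ − 54x³ − 42x². Remainder: −2x⁴ − 7x³ + 12x² + 31x + 26.
Step 3: lead(−2x⁴ − 7x³ + 12x² + 31x + 26) ÷ lead(D) = −2x⁴ ÷ x³ = −2x. Subtract (−2x)·D = −2x⁴ − 12x³ − 18x² − 14x. Remainder: 5x³ + 30x² + 45x + 26.
Step 4: lead(5x³ + 30x² + 45x + 26) ÷ lead(D) = 5x³ ÷ x³ = 5. Subtract (5)·D = 5x³ + 30x² + 45x + 35. Remainder: −9.

R = [-9]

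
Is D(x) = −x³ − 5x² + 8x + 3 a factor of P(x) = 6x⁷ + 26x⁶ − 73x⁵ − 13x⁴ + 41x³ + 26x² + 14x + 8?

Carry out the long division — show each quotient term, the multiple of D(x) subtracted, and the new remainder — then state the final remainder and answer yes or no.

R(x) = 5, so D(x) is not a factor of P(x). no

Step 1: lead(6x⁷ + 26x⁶ − 73x⁵ − 13x⁴ + 41x³ + 26x² + 14x + 8) ÷ lead(D) = 6x⁷ ÷ −x³ = −6x⁴. Subtract (−6x⁴)·D = 6x⁷ + 30x⁶ − 48x⁵ − 18x⁴. Remainder: −4x⁶ − 25x⁵ + 5x⁴ + 41x³ + 26x² + 14x + 8.
Step 2: lead(−4x⁶ − 25x⁵ + 5x⁴ + 41x³ + 26x² + 14x + 8) ÷ lead(D) = −4x⁶ ÷ −x³ = 4x³. Subtract (4x³)·D = −4x⁶ − 20x⁵ + 32x⁴ + 12x³. Remainder: −5x⁵ − 27x⁴ + 29x³ + 26x² + 14x + 8.
Step 3: lead(−5x⁵ − 27x⁴ + 29x³ + 26x² + 14x + 8) ÷ lead(D) = −5x⁵ ÷ −x³ = 5x². Subtract (5x²)·D = −5x⁵ − 25x⁴ + 40x³ + 15x². Remainder: −2x⁴ − 11x³ + 11x² + 14x + 8.
Step 4: lead(−2x⁴ − 11x³ + 11x² + 14x + 8) ÷ lead(D) = −2x⁴ ÷ −x³ = 2x. Subtract (2x)·D = −2x⁴ − 10x³ + 16x² + 6x. Remainder: −x³ − 5x² + 8x + 8.
Step 5: lead(−x³ − 5x² + 8x + 8) ÷ lead(D) = −x³ ÷ −x³ = 1. Subtract (1)·D = −x³ − 5x² + 8x + 3. Remainder: 5.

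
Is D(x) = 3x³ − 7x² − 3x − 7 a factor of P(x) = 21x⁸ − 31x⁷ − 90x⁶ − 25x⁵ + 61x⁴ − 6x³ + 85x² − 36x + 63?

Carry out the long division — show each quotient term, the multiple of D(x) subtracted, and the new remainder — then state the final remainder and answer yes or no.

Step 1: lead(21x⁸ − 31x⁷ − 90x⁶ − 25x⁵ + 61x⁴ − 6x³ + 85x² − 36x + 63) ÷ lead(D) = 21x⁸ ÷ 3x³ = 7x⁵. Subtract (7x⁵)·D = 21x⁸ − 49x⁷ − 21x⁶ − 49x⁵. Remainder: 18x⁷ − 69x⁶ + 24x⁵ + 61x⁴ − 6x³ + 85x² − 36x + 63.
Step 2: lead(18x⁷ − 69x⁶ + 24x⁵ + 61x⁴ − 6x³ + 85x² − 36x + 63) ÷ lead(D) = 18x⁷ ÷ 3x³ = 6x⁴. Subtract (6x⁴)·D = 18x⁷ − 42x⁶ − 18x⁵ − 42x⁴. Remainder: −27x⁶ + 42x⁵ + 103x⁴ − 6x³ + 85x² − 36x + 63.
Step 3: lead(−27x⁶ + 42x⁵ + 103x⁴ − 6x³ + 85x² − 36x + 63) ÷ lead(D) = −27x⁶ ÷ 3x³ = −9x³. Subtract (−9x³)·D = −27x⁶ + 63x⁵ + 27x⁴ + 63x³. Remainder: −21x⁵ + 76x⁴ − 69x³ + 85x² − 36x + 63.
Step 4: lead(−21x⁵ + 76x⁴ − 69x³ + 85x² − 36x + 63) ÷ lead(D) = −21x⁵ ÷ 3x³ = −7x². Subtract (−7x²)·D = −21x⁵ + 49x⁴ + 21x³ + 49x². Remainder: 27x⁴ − 90x³ + 36x² − 36x + 63.
Step 5: lead(27x⁴ − 90x³ + 36x² − 36x + 63) ÷ lead(D) = 27x⁴ ÷ 3x³ = 9x. Subtract (9x)·D = 27x⁴ − 63x³ − 27x² − 63x. Remainder: −27x³ + 63x² + 27x + 63.
Step 6: lead(−27x³ + 63x² + 27x + 63) ÷ lead(D) = −27x³ ÷ 3x³ = −9. Subtract (−9)·D = −27x³ + 63x² + 27x + 63. Remainder: 0.

R(x) = 0, so D(x) is a factor of P(x). yes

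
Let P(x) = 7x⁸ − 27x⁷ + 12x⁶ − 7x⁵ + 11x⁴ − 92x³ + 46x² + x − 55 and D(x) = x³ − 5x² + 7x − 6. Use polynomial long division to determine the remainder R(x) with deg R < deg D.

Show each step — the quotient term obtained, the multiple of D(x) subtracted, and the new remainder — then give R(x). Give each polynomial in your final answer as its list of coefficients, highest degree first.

Step 1: lead(7x⁸ − 27x⁷ + 12x⁶ − 7x⁵ + 11x⁴ − 92x³ + 46x² + x − 55) ÷ lead(D) = 7x⁸ ÷ x³ = 7x⁵. Subtract (7x⁵)·D = 7x⁸ − 35x⁷ + 49x⁶ − 42x⁵. Remainder: 8x⁷ − 37x⁶ + 35x⁵ + 11x⁴ − 92x³ + 46x² + x − 55.
Step 2: lead(8x⁷ − 37x⁶ + 35x⁵ + 11x⁴ − 92x³ + 46x² + x − 55) ÷ lead(D) = 8x⁷ ÷ x³ = 8x⁴. Subtract (8x⁴)·D = 8x⁷ − 40x⁶ + 56x⁵ − 48x⁴. Remainder: 3x⁶ − 21x⁵ + 59x⁴ − 92x³ + 46x² + x − 55.
Step 3: lead(3x⁶ − 21x⁵ + 59x⁴ − 92x³ + 46x² + x − 55) ÷ lead(D) = 3x⁶ ÷ x³ = 3x³. Subtract (3x³)·D = 3x⁶ − 15x⁵ + 21x⁴ − 18x³. Remainder: −6x⁵ + 38x⁴ − 74x³ + 46x² + x − 55.
Step 4: lead(−6x⁵ + 38x⁴ − 74x³ + 46x² + x − 55) ÷ lead(D) = −6x⁵ ÷ x³ = −6x². Subtract (−6x²)·D = −6x⁵ + 30x⁴ − 42x³ + 36x². Remainder: 8x⁴ − 32x³ + 10x² + x − 55.
Step 5: lead(8x⁴ − 32x³ + 10x² + x − 55) ÷ lead(D) = 8x⁴ ÷ x³ = 8x. Subtract (8x)·D = 8x⁴ − 40x³ + 56x² − 48x. Remainder: 8x³ − 46x² + 49x − 55.
Step 6: lead(8x³ − 46x² + 49x − 55) ÷ lead(D) = 8x³ ÷ x³ = 8. Subtract (8)·D = 8x³ − 40x² + 56x − 48. Remainder: −6x² − 7x − 7.

R = [-6, -7, -7]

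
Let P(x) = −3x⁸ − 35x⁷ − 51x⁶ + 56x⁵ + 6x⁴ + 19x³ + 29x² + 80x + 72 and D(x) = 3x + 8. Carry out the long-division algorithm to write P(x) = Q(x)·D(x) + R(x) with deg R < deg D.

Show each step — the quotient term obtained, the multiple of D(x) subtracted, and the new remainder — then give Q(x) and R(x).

Step 1: lead(−3x⁸ − 35x⁷ − 51x⁶ + 56x⁵ + 6x⁴ + 19x³ + 29x² + 80x + 72) ÷ lead(D) = −3x⁸ ÷ 3x = −x⁷. Subtract (−x⁷)·D = −3x⁸ − 8x⁷. Remainder: −27x⁷ − 51x⁶ + 56x⁵ + 6x⁴ + 19x³ + 29x² + 80x + 72.
Step 2: lead(−27x⁷ − 51x⁶ + 56x⁵ + 6x⁴ + 19x³ + 29x² + 80x + 72) ÷ lead(D) = −27x⁷ ÷ 3x = −9x⁶. Subtract (−9x⁶)·D = −27x⁷ − 72x⁶. Remainder: 21x⁶ + 56x⁵ + 6x⁴ + 19x³ + 29x² + 80x + 72.
Step 3: lead(21x⁶ + 56x⁵ + 6x⁴ + 19x³ + 29x² + 80x + 72) ÷ lead(D) = 21x⁶ ÷ 3x = 7x⁵. Subtract (7x⁵)·D = 21x⁶ + 56x⁵. Remainder: 6x⁴ + 19x³ + 29x² + 80x + 72.
Step 4: lead(6x⁴ + 19x³ + 29x² + 80x + 72) ÷ lead(D) = 6x⁴ ÷ 3x = 2x³. Subtract (2x³)·D = 6x⁴ + 16x³. Remainder: 3x³ + 29x² + 80x + 72.
Step 5: lead(3x³ + 29x² + 80x + 72) ÷ lead(D) = 3x³ ÷ 3x = x². Subtract (x²)·D = 3x³ + 8x². Remainder: 21x² + 80x + 72.
Step 6: lead(21x² + 80x + 72) ÷ lead(D) = 21x² ÷ 3x = 7x. Subtract (7x)·D = 21x² + 56x. Remainder: 24x + 72.
Step 7: lead(24x + 72) ÷ lead(D) = 24x ÷ 3x = 8. Subtract (8)·D = 24x + 64. Remainder: 8.

Q(x) = −x⁷ − 9x⁶ + 7x⁵ + 2x³ + x² + 7x + 8; R(x) = 8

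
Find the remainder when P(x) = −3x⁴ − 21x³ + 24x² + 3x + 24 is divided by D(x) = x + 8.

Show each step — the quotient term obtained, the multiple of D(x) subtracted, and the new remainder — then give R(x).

Step 1: lead(−3x⁴ − 21x³ + 24x² + 3x + 24) ÷ lead(D) = −3x⁴ ÷ x = −3x³. Subtract (−3x³)·D = −3x⁴ − 24x³. Remainder: 3x³ + 24x² + 3x + 24.
Step 2: lead(3x³ + 24x² + 3x + 24) ÷ lead(D) = 3x³ ÷ x = 3x². Subtract (3x²)·D = 3x³ + 24x². Remainder: 3x + 24.
Step 3: lead(3x + 24) ÷ lead(D) = 3x ÷ x = 3. Subtract (3)·D = 3x + 24. Remainder: 0.

R(x) = 0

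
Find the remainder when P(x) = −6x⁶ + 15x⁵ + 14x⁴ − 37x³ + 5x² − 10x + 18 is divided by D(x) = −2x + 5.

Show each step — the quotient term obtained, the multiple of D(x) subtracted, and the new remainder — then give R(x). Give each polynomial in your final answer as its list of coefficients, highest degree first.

R = [-7]

Step 1: lead(−6x⁶ + 15x⁵ + 14x⁴ − 37x³ + 5x² − 10x + 18) ÷ lead(D) = −6x⁶ ÷ −2x = 3x⁵. Subtract (3x⁵)·D = −6x⁶ + 15x⁵. Remainder: 14x⁴ − 37x³ + 5x² − 10x + 18.
Step 2: lead(14x⁴ − 37x³ + 5x² − 10x + 18) ÷ lead(D) = 14x⁴ ÷ −2x = −7x³. Subtract (−7x³)·D = 14x⁴ − 35x³. Remainder: −2x³ + 5x² − 10x + 18.
Step 3: lead(−2x³ + 5x² − 10x + 18) ÷ lead(D) = −2x³ ÷ −2x = x². Subtract (x²)·D = −2x³ + 5x². Remainder: −10x + 18.
Step 4: lead(−10x + 18) ÷ lead(D) = −10x ÷ −2x = 5. Subtract (5)·D = −10x + 25. Remainder: −7.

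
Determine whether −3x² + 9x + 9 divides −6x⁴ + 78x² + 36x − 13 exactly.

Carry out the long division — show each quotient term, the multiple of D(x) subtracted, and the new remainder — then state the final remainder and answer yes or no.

Step 1: lead(−6x⁴ + 78x² + 36x − 13) ÷ lead(D) = −6x⁴ ÷ −3x² = 2x². Subtract (2x²)·D = −6x⁴ + 18x³ + 18x². Remainder: −18x³ + 60x² + 36x − 13.
Step 2: lead(−18x³ + 60x² + 36x − 13) ÷ lead(D) = −18x³ ÷ −3x² = 6x. Subtract (6x)·D = −18x³ + 54x² + 54x. Remainder: 6x² − 18x − 13.
Step 3: lead(6x² − 18x − 13) ÷ lead(D) = 6x² ÷ −3x² = −2. Subtract (−2)·D = 6x² − 18x − 18. Remainder: 5.

R(x) = 5, so D(x) is not a factor of P(x). no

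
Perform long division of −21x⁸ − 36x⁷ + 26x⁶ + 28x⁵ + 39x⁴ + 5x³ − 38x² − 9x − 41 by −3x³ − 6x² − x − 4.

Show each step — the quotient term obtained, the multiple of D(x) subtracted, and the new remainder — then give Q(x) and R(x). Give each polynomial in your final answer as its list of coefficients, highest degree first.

Q = [7, -2, -7, -4, 0, 9]; R = [-5]

Step 1: lead(−21x⁸ − 36x⁷ + 26x⁶ + 28x⁵ + 39x⁴ + 5x³ − 38x² − 9x − 41) ÷ lead(D) = −21x⁸ ÷ −3x³ = 7x⁵. Subtract (7x⁵)·D = −21x⁸ − 42x⁷ − 7x⁶ − 28x⁵. Remainder: 6x⁷ + 33x⁶ + 56x⁵ + 39x⁴ + 5x³ − 38x² − 9x − 41.
Step 2: lead(6x⁷ + 33x⁶ + 56x⁵ + 39x⁴ + 5x³ − 38x² − 9x − 41) ÷ lead(D) = 6x⁷ ÷ −3x³ = −2x⁴. Subtract (−2x⁴)·D = 6x⁷ + 12x⁶ + 2x⁵ + 8x⁴. Remainder: 21x⁶ + 54x⁵ + 31x⁴ + 5x³ − 38x² − 9x − 41.
Step 3: lead(21x⁶ + 54x⁵ + 31x⁴ + 5x³ − 38x² − 9x − 41) ÷ lead(D) = 21x⁶ ÷ −3x³ = −7x³. Subtract (−7x³)·D = 21x⁶ + 42x⁵ + 7x⁴ + 28x³. Remainder: 12x⁵ + 24x⁴ − 23x³ − 38x² − 9x − 41.
Step 4: lead(12x⁵ + 24x⁴ − 23x³ − 38x² − 9x − 41) ÷ lead(D) = 12x⁵ ÷ −3x³ = −4x². Subtract (−4x²)·D = 12x⁵ + 24x⁴ + 4x³ + 16x². Remainder: −27x³ − 54x² − 9x − 41.
Step 5: lead(−27x³ − 54x² − 9x − 41) ÷ lead(D) = −27x³ ÷ −3x³ = 9. Subtract (9)·D = −27x³ − 54x² − 9x − 36. Remainder: −5.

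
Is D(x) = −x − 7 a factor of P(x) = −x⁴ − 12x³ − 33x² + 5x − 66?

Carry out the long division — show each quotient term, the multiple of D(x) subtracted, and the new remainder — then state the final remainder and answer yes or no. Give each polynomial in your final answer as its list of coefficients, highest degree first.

R = [-3], so D(x) is not a factor of P(x). no

Step 1: lead(−x⁴ − 12x³ − 33x² + 5x − 66) ÷ lead(D) = −x⁴ ÷ −x = x³. Subtract (x³)·D = −x⁴ − 7x³. Remainder: −5x³ − 33x² + 5x − 66.
Step 2: lead(−5x³ − 33x² + 5x − 66) ÷ lead(D) = −5x³ ÷ −x = 5x². Subtract (5x²)·D = −5x³ − 35x². Remainder: 2x² + 5x − 66.
Step 3: lead(2x² + 5x − 66) ÷ lead(D) = 2x² ÷ −x = −2x. Subtract (−2x)·D = 2x² + 14x. Remainder: −9x − 66.
Step 4: lead(−9x − 66) ÷ lead(D) = −9x ÷ −x = 9. Subtract (9)·D = −9x − 63. Remainder: −3.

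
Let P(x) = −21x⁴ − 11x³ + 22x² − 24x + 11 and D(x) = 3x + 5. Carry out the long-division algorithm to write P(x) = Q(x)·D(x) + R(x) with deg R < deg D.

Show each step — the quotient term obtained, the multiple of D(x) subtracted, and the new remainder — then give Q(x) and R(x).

Step 1: lead(−21x⁴ − 11x³ + 22x² − 24x + 11) ÷ lead(D) = −21x⁴ ÷ 3x = −7x³. Subtract (−7x³)·D = −21x⁴ − 35x³. Remainder: 24x³ + 22x² − 24x + 11.
Step 2: lead(24x³ + 22x² − 24x + 11) ÷ lead(D) = 24x³ ÷ 3x = 8x². Subtract (8x²)·D = 24x³ + 40x². Remainder: −18x² − 24x + 11.
Step 3: lead(−18x² − 24x + 11) ÷ lead(D) = −18x² ÷ 3x = −6x. Subtract (−6x)·D = −18x² − 30x. Remainder: 6x + 11.
Step 4: lead(6x + 11) ÷ lead(D) = 6x ÷ 3x = 2. Subtract (2)·D = 6x + 10. Remainder: 1.

Q(x) = −7x³ + 8x² − 6x + 2; R(x) = 1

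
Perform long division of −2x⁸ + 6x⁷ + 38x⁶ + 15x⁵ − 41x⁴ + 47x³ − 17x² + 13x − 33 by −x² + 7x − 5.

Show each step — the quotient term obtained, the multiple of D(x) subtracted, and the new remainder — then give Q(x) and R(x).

Q(x) = 2x⁶ + 8x⁵ + 8x⁴ + x³ + 8x² + 4x + 5; R(x) = −2x − 8

Step 1: lead(−2x⁸ + 6x⁷ + 38x⁶ + 15x⁵ − 41x⁴ + 47x³ − 17x² + 13x − 33) ÷ lead(D) = −2x⁸ ÷ −x² = 2x⁶. Subtract (2x⁶)·D = −2x⁸ + 14x⁷ − 10x⁶. Remainder: −8x⁷ + 48x⁶ + 15x⁵ − 41x⁴ + 47x³ − 17x² + 13x − 33.
Step 2: lead(−8x⁷ + 48x⁶ + 15x⁵ − 41x⁴ + 47x³ − 17x² + 13x − 33) ÷ lead(D) = −8x⁷ ÷ −x² = 8x⁵. Subtract (8x⁵)·D = −8x⁷ + 56x⁶ − 40x⁵. Remainder: −8x⁶ + 55x⁵ − 41x⁴ + 47x³ − 17x² + 13x − 33.
Step 3: lead(−8x⁶ + 55x⁵ − 41x⁴ + 47x³ − 17x² + 13x − 33) ÷ lead(D) = −8x⁶ ÷ −x² = 8x⁴. Subtract (8x⁴)·D = −8x⁶ + 56x⁵ − 40x⁴. Remainder: −x⁵ − x⁴ + 47x³ − 17x² + 13x − 33.
Step 4: lead(−x⁵ − x⁴ + 47x³ − 17x² + 13x − 33) ÷ lead(D) = −x⁵ ÷ −x² = x³. Subtract (x³)·D = −x⁵ + 7x⁴ − 5x³. Remainder: −8x⁴ + 52x³ − 17x² + 13x − 33.
Step 5: lead(−8x⁴ + 52x³ − 17x² + 13x − 33) ÷ lead(D) = −8x⁴ ÷ −x² = 8x². Subtract (8x²)·D = −8x⁴ + 56x³ − 40x². Remainder: −4x³ + 23x² + 13x − 33.
Step 6: lead(−4x³ + 23x² + 13x − 33) ÷ lead(D) = −4x³ ÷ −x² = 4x. Subtract (4x)·D = −4x³ + 28x² − 20x. Remainder: −5x² + 33x − 33.
Step 7: lead(−5x² + 33x − 33) ÷ lead(D) = −5x² ÷ −x² = 5. Subtract (5)·D = −5x² + 35x − 25. Remainder: −2x − 8.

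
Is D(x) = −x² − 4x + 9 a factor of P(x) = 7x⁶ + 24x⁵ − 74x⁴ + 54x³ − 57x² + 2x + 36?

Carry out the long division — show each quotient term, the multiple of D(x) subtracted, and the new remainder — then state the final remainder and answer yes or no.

Step 1: lead(7x⁶ + 24x⁵ − 74x⁴ + 54x³ − 57x² + 2x + 36) ÷ lead(D) = 7x⁶ ÷ −x² = −7x⁴. Subtract (−7x⁴)·D = 7x⁶ + 28x⁵ − 63x⁴. Remainder: −4x⁵ − 11x⁴ + 54x³ − 57x² + 2x + 36.
Step 2: lead(−4x⁵ − 11x⁴ + 54x³ − 57x² + 2x + 36) ÷ lead(D) = −4x⁵ ÷ −x² = 4x³. Subtract (4x³)·D = −4x⁵ − 16x⁴ + 36x³. Remainder: 5x⁴ + 18x³ − 57x² + 2x + 36.
Step 3: lead(5x⁴ + 18x³ − 57x² + 2x + 36) ÷ lead(D) = 5x⁴ ÷ −x² = −5x². Subtract (−5x²)·D = 5x⁴ + 20x³ − 45x². Remainder: −2x³ − 12x² + 2x + 36.
Step 4: lead(−2x³ − 12x² + 2x + 36) ÷ lead(D) = −2x³ ÷ −x² = 2x. Subtract (2x)·D = −2x³ − 8x² + 18x. Remainder: −4x² − 16x + 36.
Step 5: lead(−4x² − 16x + 36) ÷ lead(D) = −4x² ÷ −x² = 4. Subtract (4)·D = −4x² − 16x + 36. Remainder: 0.

R(x) = 0, so D(x) is a factor of P(x). yes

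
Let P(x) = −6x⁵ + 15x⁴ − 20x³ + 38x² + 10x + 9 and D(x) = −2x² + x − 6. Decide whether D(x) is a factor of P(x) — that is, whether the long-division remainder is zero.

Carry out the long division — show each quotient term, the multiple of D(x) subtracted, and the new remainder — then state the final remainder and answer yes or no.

Step 1: lead(−6x⁵ + 15x⁴ − 20x³ + 38x² + 10x + 9) ÷ lead(D) = −6x⁵ ÷ −2x² = 3x³. Subtract (3x³)·D = −6x⁵ + 3x⁴ − 18x³. Remainder: 12x⁴ − 2x³ + 38x² + 10x + 9.
Step 2: lead(12x⁴ − 2x³ + 38x² + 10x + 9) ÷ lead(D) = 12x⁴ ÷ −2x² = −6x². Subtract (−6x²)·D = 12x⁴ − 6x³ + 36x². Remainder: 4x³ + 2x² + 10x + 9.
Step 3: lead(4x³ + 2x² + 10x + 9) ÷ lead(D) = 4x³ ÷ −2x² = −2x. Subtract (−2x)·D = 4x³ − 2x² + 12x. Remainder: 4x² − 2x + 9.
Step 4: lead(4x² − 2x + 9) ÷ lead(D) = 4x² ÷ −2x² = −2. Subtract (−2)·D = 4x² − 2x + 12. Remainder: −3.

R(x) = −3, so D(x) is not a factor of P(x). no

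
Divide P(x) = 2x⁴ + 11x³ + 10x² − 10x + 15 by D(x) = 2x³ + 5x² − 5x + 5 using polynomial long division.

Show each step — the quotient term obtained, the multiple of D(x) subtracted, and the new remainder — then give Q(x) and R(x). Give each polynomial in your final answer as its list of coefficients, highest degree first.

Q = [1, 3]; R = [0]

Step 1: lead(2x⁴ + 11x³ + 10x² − 10x + 15) ÷ lead(D) = 2x⁴ ÷ 2x³ = x. Subtract (x)·D = 2x⁴ + 5x³ − 5x² + 5x. Remainder: 6x³ + 15x² − 15x + 15.
Step 2: lead(6x³ + 15x² − 15x + 15) ÷ lead(D) = 6x³ ÷ 2x³ = 3. Subtract (3)·D = 6x³ + 15x² − 15x + 15. Remainder: 0.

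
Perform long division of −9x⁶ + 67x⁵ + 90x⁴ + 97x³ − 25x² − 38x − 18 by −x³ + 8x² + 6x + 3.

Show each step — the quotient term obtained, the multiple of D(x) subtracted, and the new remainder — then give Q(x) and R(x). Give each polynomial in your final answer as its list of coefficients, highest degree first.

Q = [9, 5, 4, -8]; R = [-2, 6]

Step 1: lead(−9x⁶ + 67x⁵ + 90x⁴ + 97x³ − 25x² − 38x − 18) ÷ lead(D) = −9x⁶ ÷ −x³ = 9x³. Subtract (9x³)·D = −9x⁶ + 72x⁵ + 54x⁴ + 27x³. Remainder: −5x⁵ + 36x⁴ + 70x³ − 25x² − 38x − 18.
Step 2: lead(−5x⁵ + 36x⁴ + 70x³ − 25x² − 38x − 18) ÷ lead(D) = −5x⁵ ÷ −x³ = 5x². Subtract (5x²)·D = −5x⁵ + 40x⁴ + 30x³ + 15x². Remainder: −4x⁴ + 40x³ − 40x² − 38x − 18.
Step 3: lead(−4x⁴ + 40x³ − 40x² − 38x − 18) ÷ lead(D) = −4x⁴ ÷ −x³ = 4x. Subtract (4x)·D = −4x⁴ + 32x³ + 24x² + 12x. Remainder: 8x³ − 64x² − 50x − 18.
Step 4: lead(8x³ − 64x² − 50x − 18) ÷ lead(D) = 8x³ ÷ −x³ = −8. Subtract (−8)·D = 8x³ − 64x² − 48x − 24. Remainder: −2x + 6.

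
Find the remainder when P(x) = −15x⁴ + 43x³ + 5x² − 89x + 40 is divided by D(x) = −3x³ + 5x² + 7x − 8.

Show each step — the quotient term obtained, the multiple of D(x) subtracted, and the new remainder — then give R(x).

R(x) = −7x − 8

Step 1: lead(−15x⁴ + 43x³ + 5x² − 89x + 40) ÷ lead(D) = −15x⁴ ÷ −3x³ = 5x. Subtract (5x)·D = −15x⁴ + 25x³ + 35x² − 40x. Remainder: 18x³ − 30x² − 49x + 40.
Step 2: lead(18x³ − 30x² − 49x + 40) ÷ lead(D) = 18x³ ÷ −3x³ = −6. Subtract (−6)·D = 18x³ − 30x² − 42x + 48. Remainder: −7x − 8.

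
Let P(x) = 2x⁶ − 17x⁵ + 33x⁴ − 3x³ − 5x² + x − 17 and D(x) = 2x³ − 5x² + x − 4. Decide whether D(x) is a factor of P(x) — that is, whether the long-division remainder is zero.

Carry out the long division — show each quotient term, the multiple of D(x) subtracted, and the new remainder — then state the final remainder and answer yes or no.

R(x) = −x + 7, so D(x) is not a factor of P(x). no

Step 1: lead(2x⁶ − 17x⁵ + 33x⁴ − 3x³ − 5x² + x − 17) ÷ lead(D) = 2x⁶ ÷ 2x³ = x³. Subtract (x³)·D = 2x⁶ − 5x⁵ + x⁴ − 4x³. Remainder: −12x⁵ + 32x⁴ + x³ − 5x² + x − 17.
Step 2: lead(−12x⁵ + 32x⁴ + x³ − 5x² + x − 17) ÷ lead(D) = −12x⁵ ÷ 2x³ = −6x². Subtract (−6x²)·D = −12x⁵ + 30x⁴ − 6x³ + 24x². Remainder: 2x⁴ + 7x³ − 29x² + x − 17.
Step 3: lead(2x⁴ + 7x³ − 29x² + x − 17) ÷ lead(D) = 2x⁴ ÷ 2x³ = x. Subtract (x)·D = 2x⁴ − 5x³ + x² − 4x. Remainder: 12x³ − 30x² + 5x − 17.
Step 4: lead(12x³ − 30x² + 5x − 17) ÷ lead(D) = 12x³ ÷ 2x³ = 6. Subtract (6)·D = 12x³ − 30x² + 6x − 24. Remainder: −x + 7.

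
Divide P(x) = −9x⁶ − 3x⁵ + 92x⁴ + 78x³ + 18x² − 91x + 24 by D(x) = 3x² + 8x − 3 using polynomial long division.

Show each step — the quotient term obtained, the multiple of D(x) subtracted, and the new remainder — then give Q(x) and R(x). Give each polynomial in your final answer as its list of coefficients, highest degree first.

Q = [-3, 7, 9, 9, -9]; R = [8, -3]

Step 1: lead(−9x⁶ − 3x⁵ + 92x⁴ + 78x³ + 18x² − 91x + 24) ÷ lead(D) = −9x⁶ ÷ 3x² = −3x⁴. Subtract (−3x⁴)·D = −9x⁶ − 24x⁵ + 9x⁴. Remainder: 21x⁵ + 83x⁴ + 78x³ + 18x² − 91x + 24.
Step 2: lead(21x⁵ + 83x⁴ + 78x³ + 18x² − 91x + 24) ÷ lead(D) = 21x⁵ ÷ 3x² = 7x³. Subtract (7x³)·D = 21x⁵ + 56x⁴ − 21x³. Remainder: 27x⁴ + 99x³ + 18x² − 91x + 24.
Step 3: lead(27x⁴ + 99x³ + 18x² − 91x + 24) ÷ lead(D) = 27x⁴ ÷ 3x² = 9x². Subtract (9x²)·D = 27x⁴ + 72x³ − 27x². Remainder: 27x³ + 45x² − 91x + 24.
Step 4: lead(27x³ + 45x² − 91x + 24) ÷ lead(D) = 27x³ ÷ 3x² = 9x. Subtract (9x)·D = 27x³ + 72x² − 27x. Remainder: −27x² − 64x + 24.
Step 5: lead(−27x² − 64x + 24) ÷ lead(D) = −27x² ÷ 3x² = −9. Subtract (−9)·D = −27x² − 72x + 27. Remainder: 8x − 3.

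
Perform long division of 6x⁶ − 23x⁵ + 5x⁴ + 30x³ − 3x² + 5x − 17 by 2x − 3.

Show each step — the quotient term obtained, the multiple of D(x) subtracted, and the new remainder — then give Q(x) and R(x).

Q(x) = 3x⁵ − 7x⁴ − 8x³ + 3x² + 3x + 7; R(x) = 4

Step 1: lead(6x⁶ − 23x⁵ + 5x⁴ + 30x³ − 3x² + 5x − 17) ÷ lead(D) = 6x⁶ ÷ 2x = 3x⁵. Subtract (3x⁵)·D = 6x⁶ − 9x⁵. Remainder: −14x⁵ + 5x⁴ + 30x³ − 3x² + 5x − 17.
Step 2: lead(−14x⁵ + 5x⁴ + 30x³ − 3x² + 5x − 17) ÷ lead(D) = −14x⁵ ÷ 2x = −7x⁴. Subtract (−7x⁴)·D = −14x⁵ + 21x⁴. Remainder: −16x⁴ + 30x³ − 3x² + 5x − 17.
Step 3: lead(−16x⁴ + 30x³ − 3x² + 5x − 17) ÷ lead(D) = −16x⁴ ÷ 2x = −8x³. Subtract (−8x³)·D = −16x⁴ + 24x³. Remainder: 6x³ − 3x² + 5x − 17.
Step 4: lead(6x³ − 3x² + 5x − 17) ÷ lead(D) = 6x³ ÷ 2x = 3x². Subtract (3x²)·D = 6x³ − 9x². Remainder: 6x² + 5x − 17.
Step 5: lead(6x² + 5x − 17) ÷ lead(D) = 6x² ÷ 2x = 3x. Subtract (3x)·D = 6x² − 9x. Remainder: 14x − 17.
Step 6: lead(14x − 17) ÷ lead(D) = 14x ÷ 2x = 7. Subtract (7)·D = 14x − 21. Remainder: 4.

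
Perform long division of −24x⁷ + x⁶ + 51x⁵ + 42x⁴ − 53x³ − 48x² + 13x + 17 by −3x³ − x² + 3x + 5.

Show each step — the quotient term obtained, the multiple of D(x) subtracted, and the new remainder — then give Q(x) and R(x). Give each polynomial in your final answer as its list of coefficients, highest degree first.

Q = [8, -3, -8, -1, 5]; R = [3, -8]

Step 1: lead(−24x⁷ + x⁶ + 51x⁵ + 42x⁴ − 53x³ − 48x² + 13x + 17) ÷ lead(D) = −24x⁷ ÷ −3x³ = 8x⁴. Subtract (8x⁴)·D = −24x⁷ − 8x⁶ + 24x⁵ + 40x⁴. Remainder: 9x⁶ + 27x⁵ + 2x⁴ − 53x³ − 48x² + 13x + 17.
Step 2: lead(9x⁶ + 27x⁵ + 2x⁴ − 53x³ − 48x² + 13x + 17) ÷ lead(D) = 9x⁶ ÷ −3x³ = −3x³. Subtract (−3x³)·D = 9x⁶ + 3x⁵ − 9x⁴ − 15x³. Remainder: 24x⁵ + 11x⁴ − 38x³ − 48x² + 13x + 17.
Step 3: lead(24x⁵ + 11x⁴ − 38x³ − 48x² + 13x + 17) ÷ lead(D) = 24x⁵ ÷ −3x³ = −8x². Subtract (−8x²)·D = 24x⁵ + 8x⁴ − 24x³ − 40x². Remainder: 3x⁴ − 14x³ − 8x² + 13x + 17.
Step 4: lead(3x⁴ − 14x³ − 8x² + 13x + 17) ÷ lead(D) = 3x⁴ ÷ −3x³ = −x. Subtract (−x)·D = 3x⁴ + x³ − 3x² − 5x. Remainder: −15x³ − 5x² + 18x + 17.
Step 5: lead(−15x³ − 5x² + 18x + 17) ÷ lead(D) = −15x³ ÷ −3x³ = 5. Subtract (5)·D = −15x³ − 5x² + 15x + 25. Remainder: 3x − 8.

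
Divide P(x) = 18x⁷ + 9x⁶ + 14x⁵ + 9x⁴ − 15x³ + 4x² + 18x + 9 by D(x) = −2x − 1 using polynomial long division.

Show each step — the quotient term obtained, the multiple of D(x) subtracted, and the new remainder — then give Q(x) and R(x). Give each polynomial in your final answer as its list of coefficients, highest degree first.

Step 1: lead(18x⁷ + 9x⁶ + 14x⁵ + 9x⁴ − 15x³ + 4x² + 18x + 9) ÷ lead(D) = 18x⁷ ÷ −2x = −9x⁶. Subtract (−9x⁶)·D = 18x⁷ + 9x⁶. Remainder: 14x⁵ + 9x⁴ − 15x³ + 4x² + 18x + 9.
Step 2: lead(14x⁵ + 9x⁴ − 15x³ + 4x² + 18x + 9) ÷ lead(D) = 14x⁵ ÷ −2x = −7x⁴. Subtract (−7x⁴)·D = 14x⁵ + 7x⁴. Remainder: 2x⁴ − 15x³ + 4x² + 18x + 9.
Step 3: lead(2x⁴ − 15x³ + 4x² + 18x + 9) ÷ lead(D) = 2x⁴ ÷ −2x = −x³. Subtract (−x³)·D = 2x⁴ + x³. Remainder: −16x³ + 4x² + 18x + 9.
Step 4: lead(−16x³ + 4x² + 18x + 9) ÷ lead(D) = −16x³ ÷ −2x = 8x². Subtract (8x²)·D = −16x³ − 8x². Remainder: 12x² + 18x + 9.
Step 5: lead(12x² + 18x + 9) ÷ lead(D) = 12x² ÷ −2x = −6x. Subtract (−6x)·D = 12x² + 6x. Remainder: 12x + 9.
Step 6: lead(12x + 9) ÷ lead(D) = 12x ÷ −2x = −6. Subtract (−6)·D = 12x + 6. Remainder: 3.

Q = [-9, 0, -7, -1, 8, -6, -6]; R = [3]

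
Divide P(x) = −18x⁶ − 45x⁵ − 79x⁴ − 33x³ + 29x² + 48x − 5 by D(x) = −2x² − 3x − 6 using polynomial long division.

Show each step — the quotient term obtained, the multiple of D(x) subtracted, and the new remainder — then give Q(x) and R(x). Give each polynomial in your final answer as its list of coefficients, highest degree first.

Q = [9, 9, -1, -9, 2]; R = [7]

Step 1: lead(−18x⁶ − 45x⁵ − 79x⁴ − 33x³ + 29x² + 48x − 5) ÷ lead(D) = −18x⁶ ÷ −2x² = 9x⁴. Subtract (9x⁴)·D = −18x⁶ − 27x⁵ − 54x⁴. Remainder: −18x⁵ − 25x⁴ − 33x³ + 29x² + 48x − 5.
Step 2: lead(−18x⁵ − 25x⁴ − 33x³ + 29x² + 48x − 5) ÷ lead(D) = −18x⁵ ÷ −2x² = 9x³. Subtract (9x³)·D = −18x⁵ − 27x⁴ − 54x³. Remainder: 2x⁴ + 21x³ + 29x² + 48x − 5.
Step 3: lead(2x⁴ + 21x³ + 29x² + 48x − 5) ÷ lead(D) = 2x⁴ ÷ −2x² = −x². Subtract (−x²)·D = 2x⁴ + 3x³ + 6x². Remainder: 18x³ + 23x² + 48x − 5.
Step 4: lead(18x³ + 23x² + 48x − 5) ÷ lead(D) = 18x³ ÷ −2x² = −9x. Subtract (−9x)·D = 18x³ + 27x² + 54x. Remainder: −4x² − 6x − 5.
Step 5: lead(−4x² − 6x − 5) ÷ lead(D) = −4x² ÷ −2x² = 2. Subtract (2)·D = −4x² − 6x − 12. Remainder: 7.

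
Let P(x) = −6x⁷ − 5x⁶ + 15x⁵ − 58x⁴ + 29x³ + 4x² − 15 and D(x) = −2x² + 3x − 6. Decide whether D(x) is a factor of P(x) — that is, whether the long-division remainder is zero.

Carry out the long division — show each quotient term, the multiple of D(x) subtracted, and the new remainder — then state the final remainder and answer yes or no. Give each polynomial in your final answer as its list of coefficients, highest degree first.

R = [9], so D(x) is not a factor of P(x). no

Step 1: lead(−6x⁷ − 5x⁶ + 15x⁵ − 58x⁴ + 29x³ + 4x² − 15) ÷ lead(D) = −6x⁷ ÷ −2x² = 3x⁵. Subtract (3x⁵)·D = −6x⁷ + 9x⁶ − 18x⁵. Remainder: −14x⁶ + 33x⁵ − 58x⁴ + 29x³ + 4x² − 15.
Step 2: lead(−14x⁶ + 33x⁵ − 58x⁴ + 29x³ + 4x² − 15) ÷ lead(D) = −14x⁶ ÷ −2x² = 7x⁴. Subtract (7x⁴)·D = −14x⁶ + 21x⁵ − 42x⁴. Remainder: 12x⁵ − 16x⁴ + 29x³ + 4x² − 15.
Step 3: lead(12x⁵ − 16x⁴ + 29x³ + 4x² − 15) ÷ lead(D) = 12x⁵ ÷ −2x² = −6x³. Subtract (−6x³)·D = 12x⁵ − 18x⁴ + 36x³. Remainder: 2x⁴ − 7x³ + 4x² − 15.
Step 4: lead(2x⁴ − 7x³ + 4x² − 15) ÷ lead(D) = 2x⁴ ÷ −2x² = −x². Subtract (−x²)·D = 2x⁴ − 3x³ + 6x². Remainder: −4x³ − 2x² − 15.
Step 5: lead(−4x³ − 2x² − 15) ÷ lead(D) = −4x³ ÷ −2x² = 2x. Subtract (2x)·D = −4x³ + 6x² − 12x. Remainder: −8x² + 12x − 15.
Step 6: lead(−8x² + 12x − 15) ÷ lead(D) = −8x² ÷ −2x² = 4. Subtract (4)·D = −8x² + 12x − 24. Remainder: 9.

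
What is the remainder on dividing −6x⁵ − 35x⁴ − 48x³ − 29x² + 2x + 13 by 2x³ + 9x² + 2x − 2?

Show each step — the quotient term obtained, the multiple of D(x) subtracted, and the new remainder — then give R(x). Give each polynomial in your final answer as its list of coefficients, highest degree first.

R = [7]

Step 1: lead(−6x⁵ − 35x⁴ − 48x³ − 29x² + 2x + 13) ÷ lead(D) = −6x⁵ ÷ 2x³ = −3x². Subtract (−3x²)·D = −6x⁵ − 27x⁴ − 6x³ + 6x². Remainder: −8x⁴ − 42x³ − 35x² + 2x + 13.
Step 2: lead(−8x⁴ − 42x³ − 35x² + 2x + 13) ÷ lead(D) = −8x⁴ ÷ 2x³ = −4x. Subtract (−4x)·D = −8x⁴ − 36x³ − 8x² + 8x. Remainder: −6x³ − 27x² − 6x + 13.
Step 3: lead(−6x³ − 27x² − 6x + 13) ÷ lead(D) = −6x³ ÷ 2x³ = −3. Subtract (−3)·D = −6x³ − 27x² − 6x + 6. Remainder: 7.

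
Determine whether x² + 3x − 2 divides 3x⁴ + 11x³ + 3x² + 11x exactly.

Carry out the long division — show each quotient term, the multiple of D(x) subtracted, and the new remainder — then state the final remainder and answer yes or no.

Step 1: lead(3x⁴ + 11x³ + 3x² + 11x) ÷ lead(D) = 3x⁴ ÷ x² = 3x². Subtract (3x²)·D = 3x⁴ + 9x³ − 6x². Remainder: 2x³ + 9x² + 11x.
Step 2: lead(2x³ + 9x² + 11x) ÷ lead(D) = 2x³ ÷ x² = 2x. Subtract (2x)·D = 2x³ + 6x² − 4x. Remainder: 3x² + 15x.
Step 3: lead(3x² + 15x) ÷ lead(D) = 3x² ÷ x² = 3. Subtract (3)·D = 3x² + 9x − 6. Remainder: 6x + 6.

R(x) = 6x + 6, so D(x) is not a factor of P(x). no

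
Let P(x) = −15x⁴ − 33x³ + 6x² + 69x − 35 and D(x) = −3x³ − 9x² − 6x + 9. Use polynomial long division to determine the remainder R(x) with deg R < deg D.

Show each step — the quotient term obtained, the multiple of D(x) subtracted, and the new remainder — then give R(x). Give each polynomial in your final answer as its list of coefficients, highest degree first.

R = [1]

Step 1: lead(−15x⁴ − 33x³ + 6x² + 69x − 35) ÷ lead(D) = −15x⁴ ÷ −3x³ = 5x. Subtract (5x)·D = −15x⁴ − 45x³ − 30x² + 45x. Remainder: 12x³ + 36x² + 24x − 35.
Step 2: lead(12x³ + 36x² + 24x − 35) ÷ lead(D) = 12x³ ÷ −3x³ = −4. Subtract (−4)·D = 12x³ + 36x² + 24x − 36. Remainder: 1.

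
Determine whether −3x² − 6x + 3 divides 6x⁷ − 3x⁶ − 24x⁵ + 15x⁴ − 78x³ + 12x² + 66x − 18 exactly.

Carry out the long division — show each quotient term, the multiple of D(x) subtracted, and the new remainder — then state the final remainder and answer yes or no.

Step 1: lead(6x⁷ − 3x⁶ − 24x⁵ + 15x⁴ − 78x³ + 12x² + 66x − 18) ÷ lead(D) = 6x⁷ ÷ −3x² = −2x⁵. Subtract (−2x⁵)·D = 6x⁷ + 12x⁶ − 6x⁵. Remainder: −15x⁶ − 18x⁵ + 15x⁴ − 78x³ + 12x² + 66x − 18.
Step 2: lead(−15x⁶ − 18x⁵ + 15x⁴ − 78x³ + 12x² + 66x − 18) ÷ lead(D) = −15x⁶ ÷ −3x² = 5x⁴. Subtract (5x⁴)·D = −15x⁶ − 30x⁵ + 15x⁴. Remainder: 12x⁵ − 78x³ + 12x² + 66x − 18.
Step 3: lead(12x⁵ − 78x³ + 12x² + 66x − 18) ÷ lead(D) = 12x⁵ ÷ −3x² = −4x³. Subtract (−4x³)·D = 12x⁵ + 24x⁴ − 12x³. Remainder: −24x⁴ − 66x³ + 12x² + 66x − 18.
Step 4: lead(−24x⁴ − 66x³ + 12x² + 66x − 18) ÷ lead(D) = −24x⁴ ÷ −3x² = 8x². Subtract (8x²)·D = −24x⁴ − 48x³ + 24x². Remainder: −18x³ − 12x² + 66x − 18.
Step 5: lead(−18x³ − 12x² + 66x − 18) ÷ lead(D) = −18x³ ÷ −3x² = 6x. Subtract (6x)·D = −18x³ − 36x² + 18x. Remainder: 24x² + 48x − 18.
Step 6: lead(24x² + 48x − 18) ÷ lead(D) = 24x² ÷ −3x² = −8. Subtract (−8)·D = 24x² + 48x − 24. Remainder: 6.

R(x) = 6, so D(x) is not a factor of P(x). no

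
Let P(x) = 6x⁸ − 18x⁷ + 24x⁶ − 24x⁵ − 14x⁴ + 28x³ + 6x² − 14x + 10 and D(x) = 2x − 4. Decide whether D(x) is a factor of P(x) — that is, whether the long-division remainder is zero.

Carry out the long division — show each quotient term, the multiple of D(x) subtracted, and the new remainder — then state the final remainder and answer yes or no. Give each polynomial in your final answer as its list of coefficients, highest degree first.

Step 1: lead(6x⁸ − 18x⁷ + 24x⁶ − 24x⁵ − 14x⁴ + 28x³ + 6x² − 14x + 10) ÷ lead(D) = 6x⁸ ÷ 2x = 3x⁷. Subtract (3x⁷)·D = 6x⁸ − 12x⁷. Remainder: −6x⁷ + 24x⁶ − 24x⁵ − 14x⁴ + 28x³ + 6x² − 14x + 10.
Step 2: lead(−6x⁷ + 24x⁶ − 24x⁵ − 14x⁴ + 28x³ + 6x² − 14x + 10) ÷ lead(D) = −6x⁷ ÷ 2x = −3x⁶. Subtract (−3x⁶)·D = −6x⁷ + 12x⁶. Remainder: 12x⁶ − 24x⁵ − 14x⁴ + 28x³ + 6x² − 14x + 10.
Step 3: lead(12x⁶ − 24x⁵ − 14x⁴ + 28x³ + 6x² − 14x + 10) ÷ lead(D) = 12x⁶ ÷ 2x = 6x⁵. Subtract (6x⁵)·D = 12x⁶ − 24x⁵. Remainder: −14x⁴ + 28x³ + 6x² − 14x + 10.
Step 4: lead(−14x⁴ + 28x³ + 6x² − 14x + 10) ÷ lead(D) = −14x⁴ ÷ 2x = −7x³. Subtract (−7x³)·D = −14x⁴ + 28x³. Remainder: 6x² − 14x + 10.
Step 5: lead(6x² − 14x + 10) ÷ lead(D) = 6x² ÷ 2x = 3x. Subtract (3x)·D = 6x² − 12x. Remainder: −2x + 10.
Step 6: lead(−2x + 10) ÷ lead(D) = −2x ÷ 2x = −1. Subtract (−1)·D = −2x + 4. Remainder: 6.

R = [6], so D(x) is not a factor of P(x). no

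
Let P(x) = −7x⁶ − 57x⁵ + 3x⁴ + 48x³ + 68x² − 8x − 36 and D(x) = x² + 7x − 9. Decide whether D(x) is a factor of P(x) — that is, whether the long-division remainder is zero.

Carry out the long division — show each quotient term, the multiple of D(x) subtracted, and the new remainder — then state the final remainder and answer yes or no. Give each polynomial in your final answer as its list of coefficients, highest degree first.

R = [0], so D(x) is a factor of P(x). yes

Step 1: lead(−7x⁶ − 57x⁵ + 3x⁴ + 48x³ + 68x² − 8x − 36) ÷ lead(D) = −7x⁶ ÷ x² = −7x⁴. Subtract (−7x⁴)·D = −7x⁶ − 49x⁵ + 63x⁴. Remainder: −8x⁵ − 60x⁴ + 48x³ + 68x² − 8x − 36.
Step 2: lead(−8x⁵ − 60x⁴ + 48x³ + 68x² − 8x − 36) ÷ lead(D) = −8x⁵ ÷ x² = −8x³. Subtract (−8x³)·D = −8x⁵ − 56x⁴ + 72x³. Remainder: −4x⁴ − 24x³ + 68x² − 8x − 36.
Step 3: lead(−4x⁴ − 24x³ + 68x² − 8x − 36) ÷ lead(D) = −4x⁴ ÷ x² = −4x². Subtract (−4x²)·D = −4x⁴ − 28x³ + 36x². Remainder: 4x³ + 32x² − 8x − 36.
Step 4: lead(4x³ + 32x² − 8x − 36) ÷ lead(D) = 4x³ ÷ x² = 4x. Subtract (4x)·D = 4x³ + 28x² − 36x. Remainder: 4x² + 28x − 36.
Step 5: lead(4x² + 28x − 36) ÷ lead(D) = 4x² ÷ x² = 4. Subtract (4)·D = 4x² + 28x − 36. Remainder: 0.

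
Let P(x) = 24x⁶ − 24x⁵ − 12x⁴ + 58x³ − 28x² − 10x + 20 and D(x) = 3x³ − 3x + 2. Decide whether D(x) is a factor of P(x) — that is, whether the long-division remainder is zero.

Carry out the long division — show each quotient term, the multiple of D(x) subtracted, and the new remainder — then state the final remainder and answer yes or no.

Step 1: lead(24x⁶ − 24x⁵ − 12x⁴ + 58x³ − 28x² − 10x + 20) ÷ lead(D) = 24x⁶ ÷ 3x³ = 8x³. Subtract (8x³)·D = 24x⁶ − 24x⁴ + 16x³. Remainder: −24x⁵ + 12x⁴ + 42x³ − 28x² − 10x + 20.
Step 2: lead(−24x⁵ + 12x⁴ + 42x³ − 28x² − 10x + 20) ÷ lead(D) = −24x⁵ ÷ 3x³ = −8x². Subtract (−8x²)·D = −24x⁵ + 24x³ − 16x². Remainder: 12x⁴ + 18x³ − 12x² − 10x + 20.
Step 3: lead(12x⁴ + 18x³ − 12x² − 10x + 20) ÷ lead(D) = 12x⁴ ÷ 3x³ = 4x. Subtract (4x)·D = 12x⁴ − 12x² + 8x. Remainder: 18x³ − 18x + 20.
Step 4: lead(18x³ − 18x + 20) ÷ lead(D) = 18x³ ÷ 3x³ = 6. Subtract (6)·D = 18x³ − 18x + 12. Remainder: 8.

R(x) = 8, so D(x) is not a factor of P(x). no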